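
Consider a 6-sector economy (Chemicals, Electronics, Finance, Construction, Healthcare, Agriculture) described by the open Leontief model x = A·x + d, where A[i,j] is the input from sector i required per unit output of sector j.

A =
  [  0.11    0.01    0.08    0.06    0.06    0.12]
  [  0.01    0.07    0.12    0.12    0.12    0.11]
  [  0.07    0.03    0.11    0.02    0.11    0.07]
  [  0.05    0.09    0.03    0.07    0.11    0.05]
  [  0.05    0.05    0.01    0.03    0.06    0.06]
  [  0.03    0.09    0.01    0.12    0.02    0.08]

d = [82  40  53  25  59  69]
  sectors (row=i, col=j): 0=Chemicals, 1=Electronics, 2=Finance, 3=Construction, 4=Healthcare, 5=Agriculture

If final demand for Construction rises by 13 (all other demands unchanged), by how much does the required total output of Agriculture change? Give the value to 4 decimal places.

Form M = I − A:
  [  0.89   -0.01   -0.08   -0.06   -0.06   -0.12]
  [ -0.01    0.93   -0.12   -0.12   -0.12   -0.11]
  [ -0.07   -0.03    0.89   -0.02   -0.11   -0.07]
  [ -0.05   -0.09   -0.03    0.93   -0.11   -0.05]
  [ -0.05   -0.05   -0.01   -0.03    0.94   -0.06]
  [ -0.03   -0.09   -0.01   -0.12   -0.02    0.92]
Leontief inverse L = M⁻¹:
  [  1.1518    0.0500    0.1172    0.1098    0.1103    0.1783]
  [  0.0527    1.1261    0.1668    0.1813    0.1916    0.1766]
  [  0.1074    0.0645    1.1472    0.0609    0.1591    0.1227]
  [  0.0819    0.1298    0.0655    1.1172    0.1624    0.1025]
  [  0.0714    0.0758    0.0321    0.0626    1.0912    0.0954]
  [  0.0561    0.1311    0.0419    0.1691    0.0690    1.1268]
Total output x = L · d:
  x_0 = 1.1518·82 + 0.0500·40 + 0.1172·53 + 0.1098·25 + 0.1103·59 + 0.1783·69 = 124.2073
  x_1 = 0.0527·82 + 1.1261·40 + 0.1668·53 + 0.1813·25 + 0.1916·59 + 0.1766·69 = 86.2258
  x_2 = 0.1074·82 + 0.0645·40 + 1.1472·53 + 0.0609·25 + 0.1591·59 + 0.1227·69 = 91.5620
  x_3 = 0.0819·82 + 0.1298·40 + 0.0655·53 + 1.1172·25 + 0.1624·59 + 0.1025·69 = 59.9624
  x_4 = 0.0714·82 + 0.0758·40 + 0.0321·53 + 0.0626·25 + 1.0912·59 + 0.0954·69 = 83.1092
  x_5 = 0.0561·82 + 0.1311·40 + 0.0419·53 + 0.1691·25 + 0.0690·59 + 1.1268·69 = 98.1085
Δx_5 = L[5,3] · Δd_3 = 0.1691 · 13 = 2.1977

2.1977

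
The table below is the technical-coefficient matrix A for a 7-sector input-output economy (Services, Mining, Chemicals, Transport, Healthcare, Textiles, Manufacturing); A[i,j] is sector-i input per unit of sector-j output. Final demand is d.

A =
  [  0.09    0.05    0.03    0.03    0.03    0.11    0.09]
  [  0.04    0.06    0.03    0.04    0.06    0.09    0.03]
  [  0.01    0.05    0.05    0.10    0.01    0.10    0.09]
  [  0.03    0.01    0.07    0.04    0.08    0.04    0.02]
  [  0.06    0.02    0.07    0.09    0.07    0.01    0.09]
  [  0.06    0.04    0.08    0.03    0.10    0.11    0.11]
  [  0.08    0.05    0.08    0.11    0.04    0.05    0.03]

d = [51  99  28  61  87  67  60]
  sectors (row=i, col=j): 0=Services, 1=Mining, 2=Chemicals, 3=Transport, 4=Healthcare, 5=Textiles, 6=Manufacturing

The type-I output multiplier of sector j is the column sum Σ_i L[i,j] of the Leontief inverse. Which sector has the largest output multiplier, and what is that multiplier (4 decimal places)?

Form M = I − A:
  [  0.91   -0.05   -0.03   -0.03   -0.03   -0.11   -0.09]
  [ -0.04    0.94   -0.03   -0.04   -0.06   -0.09   -0.03]
  [ -0.01   -0.05    0.95   -0.10   -0.01   -0.10   -0.09]
  [ -0.03   -0.01   -0.07    0.96   -0.08   -0.04   -0.02]
  [ -0.06   -0.02   -0.07   -0.09    0.93   -0.01   -0.09]
  [ -0.06   -0.04   -0.08   -0.03   -0.10    0.89   -0.11]
  [ -0.08   -0.05   -0.08   -0.11   -0.04   -0.05    0.97]
Leontief inverse L = M⁻¹:
  [  1.1343    0.0815    0.0756    0.0752    0.0734    0.1691    0.1423]
  [  0.0725    1.0837    0.0667    0.0760    0.0971    0.1346    0.0723]
  [  0.0452    0.0768    1.0948    0.1435    0.0525    0.1509    0.1331]
  [  0.0545    0.0280    0.1005    1.0737    0.1073    0.0735    0.0557]
  [  0.0959    0.0454    0.1118    0.1371    1.1059    0.0550    0.1324]
  [  0.1109    0.0768    0.1377    0.0920    0.1519    1.1762    0.1748]
  [  0.1169    0.0779    0.1231    0.1541    0.0810    0.1046    1.0782]
Total output x = L · d:
  x_0 = 1.1343·51 + 0.0815·99 + 0.0756·28 + 0.0752·61 + 0.0734·87 + 0.1691·67 + 0.1423·60 = 98.8780
  x_1 = 0.0725·51 + 1.0837·99 + 0.0667·28 + 0.0760·61 + 0.0971·87 + 0.1346·67 + 0.0723·60 = 139.2829
  x_2 = 0.0452·51 + 0.0768·99 + 1.0948·28 + 0.1435·61 + 0.0525·87 + 0.1509·67 + 0.1331·60 = 71.9834
  x_3 = 0.0545·51 + 0.0280·99 + 0.1005·28 + 1.0737·61 + 0.1073·87 + 0.0735·67 + 0.0557·60 = 91.4695
  x_4 = 0.0959·51 + 0.0454·99 + 0.1118·28 + 0.1371·61 + 1.1059·87 + 0.0550·67 + 0.1324·60 = 128.7263
  x_5 = 0.1109·51 + 0.0768·99 + 0.1377·28 + 0.0920·61 + 0.1519·87 + 1.1762·67 + 0.1748·60 = 125.2341
  x_6 = 0.1169·51 + 0.0779·99 + 0.1231·28 + 0.1541·61 + 0.0810·87 + 0.1046·67 + 1.0782·60 = 105.2634
Output multipliers (column sums of L):
  Services: 1.6303
  Mining: 1.4701
  Chemicals: 1.7102
  Transport: 1.7517
  Healthcare: 1.6691
  Textiles: 1.8639
  Manufacturing: 1.7887

Textiles (1.8639)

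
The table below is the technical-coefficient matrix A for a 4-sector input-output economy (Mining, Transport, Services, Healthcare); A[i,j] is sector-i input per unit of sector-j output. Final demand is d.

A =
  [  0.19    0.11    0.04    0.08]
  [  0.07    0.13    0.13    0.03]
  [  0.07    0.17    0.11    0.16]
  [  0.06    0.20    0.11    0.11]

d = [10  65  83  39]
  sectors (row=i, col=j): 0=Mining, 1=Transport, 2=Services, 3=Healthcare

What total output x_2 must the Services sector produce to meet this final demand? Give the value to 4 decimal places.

Form M = I − A:
  [  0.81   -0.11   -0.04   -0.08]
  [ -0.07    0.87   -0.13   -0.03]
  [ -0.07   -0.17    0.89   -0.16]
  [ -0.06   -0.20   -0.11    0.89]
Leontief inverse L = M⁻¹:
  [  1.2726    0.2139    0.1058    0.1406]
  [  0.1292    1.2242    0.1955    0.0880]
  [  0.1487    0.3096    1.2052    0.2405]
  [  0.1332    0.3278    0.2000    1.1826]
Total output x = L · d:
  x_0 = 1.2726·10 + 0.2139·65 + 0.1058·83 + 0.1406·39 = 40.8982
  x_1 = 0.1292·10 + 1.2242·65 + 0.1955·83 + 0.0880·39 = 100.5248
  x_2 = 0.1487·10 + 0.3096·65 + 1.2052·83 + 0.2405·39 = 131.0223
  x_3 = 0.1332·10 + 0.3278·65 + 0.2000·83 + 1.1826·39 = 85.3610

131.0223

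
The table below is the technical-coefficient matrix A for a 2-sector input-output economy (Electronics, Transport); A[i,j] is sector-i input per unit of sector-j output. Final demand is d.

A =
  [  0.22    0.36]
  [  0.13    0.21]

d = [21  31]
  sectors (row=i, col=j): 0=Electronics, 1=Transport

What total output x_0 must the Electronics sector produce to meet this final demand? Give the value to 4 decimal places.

Form M = I − A:
  [  0.78   -0.36]
  [ -0.13    0.79]
Leontief inverse L = M⁻¹:
  [  1.3874    0.6322]
  [  0.2283    1.3699]
Total output x = L · d:
  x_0 = 1.3874·21 + 0.6322·31 = 48.7355
  x_1 = 0.2283·21 + 1.3699·31 = 47.2603

48.7355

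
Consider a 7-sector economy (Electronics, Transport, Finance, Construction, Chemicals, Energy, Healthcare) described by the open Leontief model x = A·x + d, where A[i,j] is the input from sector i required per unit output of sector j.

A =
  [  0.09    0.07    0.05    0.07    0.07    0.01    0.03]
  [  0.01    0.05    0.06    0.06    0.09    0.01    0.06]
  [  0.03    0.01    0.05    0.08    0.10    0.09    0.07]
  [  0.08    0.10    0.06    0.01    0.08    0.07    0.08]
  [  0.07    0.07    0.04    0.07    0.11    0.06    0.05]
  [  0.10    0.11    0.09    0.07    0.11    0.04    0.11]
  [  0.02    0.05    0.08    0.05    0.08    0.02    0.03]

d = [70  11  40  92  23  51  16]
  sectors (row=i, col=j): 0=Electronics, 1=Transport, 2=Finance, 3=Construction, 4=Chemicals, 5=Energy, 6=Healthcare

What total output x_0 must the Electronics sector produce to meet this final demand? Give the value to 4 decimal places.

99.9157

Form M = I − A:
  [  0.91   -0.07   -0.05   -0.07   -0.07   -0.01   -0.03]
  [ -0.01    0.95   -0.06   -0.06   -0.09   -0.01   -0.06]
  [ -0.03   -0.01    0.95   -0.08   -0.10   -0.09   -0.07]
  [ -0.08   -0.10   -0.06    0.99   -0.08   -0.07   -0.08]
  [ -0.07   -0.07   -0.04   -0.07    0.89   -0.06   -0.05]
  [ -0.10   -0.11   -0.09   -0.07   -0.11    0.96   -0.11]
  [ -0.02   -0.05   -0.08   -0.05   -0.08   -0.02    0.97]
Leontief inverse L = M⁻¹:
  [  1.1285    0.1133    0.0884    0.1093    0.1309    0.0388    0.0685]
  [  0.0409    1.0867    0.0945    0.0942    0.1455    0.0385    0.0949]
  [  0.0779    0.0643    1.0981    0.1254    0.1737    0.1269    0.1193]
  [  0.1250    0.1525    0.1105    1.0620    0.1575    0.1032    0.1287]
  [  0.1188    0.1261    0.0892    0.1190    1.1872    0.0959    0.0998]
  [  0.1581    0.1777    0.1543    0.1347    0.2096    1.0861    0.1721]
  [  0.0513    0.0856    0.1135    0.0848    0.1349    0.0489    1.0655]
Total output x = L · d:
  x_0 = 1.1285·70 + 0.1133·11 + 0.0884·40 + 0.1093·92 + 0.1309·23 + 0.0388·51 + 0.0685·16 = 99.9157
  x_1 = 0.0409·70 + 1.0867·11 + 0.0945·40 + 0.0942·92 + 0.1455·23 + 0.0385·51 + 0.0949·16 = 34.0913
  x_2 = 0.0779·70 + 0.0643·11 + 1.0981·40 + 0.1254·92 + 0.1737·23 + 0.1269·51 + 0.1193·16 = 73.9959
  x_3 = 0.1250·70 + 0.1525·11 + 0.1105·40 + 1.0620·92 + 0.1575·23 + 0.1032·51 + 0.1287·16 = 123.4986
  x_4 = 0.1188·70 + 0.1261·11 + 0.0892·40 + 0.1190·92 + 1.1872·23 + 0.0959·51 + 0.0998·16 = 58.0162
  x_5 = 0.1581·70 + 0.1777·11 + 0.1543·40 + 0.1347·92 + 0.2096·23 + 1.0861·51 + 0.1721·16 = 94.5569
  x_6 = 0.0513·70 + 0.0856·11 + 0.1135·40 + 0.0848·92 + 0.1349·23 + 0.0489·51 + 1.0655·16 = 39.5154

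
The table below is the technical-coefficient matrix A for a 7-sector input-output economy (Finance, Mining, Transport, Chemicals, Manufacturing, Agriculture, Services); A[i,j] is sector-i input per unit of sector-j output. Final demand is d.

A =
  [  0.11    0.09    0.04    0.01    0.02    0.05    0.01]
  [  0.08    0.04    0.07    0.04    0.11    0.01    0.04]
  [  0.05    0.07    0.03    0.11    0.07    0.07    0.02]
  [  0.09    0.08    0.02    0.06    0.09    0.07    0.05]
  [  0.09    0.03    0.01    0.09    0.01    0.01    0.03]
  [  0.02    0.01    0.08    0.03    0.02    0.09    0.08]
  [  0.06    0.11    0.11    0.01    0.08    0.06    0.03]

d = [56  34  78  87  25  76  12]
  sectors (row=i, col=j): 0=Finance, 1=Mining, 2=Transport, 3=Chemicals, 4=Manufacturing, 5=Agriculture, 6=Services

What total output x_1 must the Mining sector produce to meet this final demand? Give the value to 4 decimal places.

Form M = I − A:
  [  0.89   -0.09   -0.04   -0.01   -0.02   -0.05   -0.01]
  [ -0.08    0.96   -0.07   -0.04   -0.11   -0.01   -0.04]
  [ -0.05   -0.07    0.97   -0.11   -0.07   -0.07   -0.02]
  [ -0.09   -0.08   -0.02    0.94   -0.09   -0.07   -0.05]
  [ -0.09   -0.03   -0.01   -0.09    0.99   -0.01   -0.03]
  [ -0.02   -0.01   -0.08   -0.03   -0.02    0.91   -0.08]
  [ -0.06   -0.11   -0.11   -0.01   -0.08   -0.06    0.97]
Leontief inverse L = M⁻¹:
  [  1.1499    0.1208    0.0666    0.0324    0.0480    0.0745    0.0275]
  [  0.1289    1.0785    0.0959    0.0739    0.1415    0.0374    0.0590]
  [  0.1003    0.1086    1.0608    0.1440    0.1081    0.1036    0.0467]
  [  0.1452    0.1227    0.0560    1.0936    0.1282    0.1042    0.0766]
  [  0.1266    0.0609    0.0303    0.1082    1.0357    0.0326    0.0447]
  [  0.0530    0.0427    0.1111    0.0570    0.0497    1.1225    0.1016]
  [  0.1123    0.1510    0.1452    0.0504    0.1211    0.0938    1.0554]
Total output x = L · d:
  x_0 = 1.1499·56 + 0.1208·34 + 0.0666·78 + 0.0324·87 + 0.0480·25 + 0.0745·76 + 0.0275·12 = 83.7012
  x_1 = 0.1289·56 + 1.0785·34 + 0.0959·78 + 0.0739·87 + 0.1415·25 + 0.0374·76 + 0.0590·12 = 64.8852
  x_2 = 0.1003·56 + 0.1086·34 + 1.0608·78 + 0.1440·87 + 0.1081·25 + 0.1036·76 + 0.0467·12 = 115.7181
  x_3 = 0.1452·56 + 0.1227·34 + 0.0560·78 + 1.0936·87 + 0.1282·25 + 0.1042·76 + 0.0766·12 = 123.8605
  x_4 = 0.1266·56 + 0.0609·34 + 0.0303·78 + 0.1082·87 + 1.0357·25 + 0.0326·76 + 0.0447·12 = 49.8397
  x_5 = 0.0530·56 + 0.0427·34 + 0.1111·78 + 0.0570·87 + 0.0497·25 + 1.1225·76 + 0.1016·12 = 105.8131
  x_6 = 0.1123·56 + 0.1510·34 + 0.1452·78 + 0.0504·87 + 0.1211·25 + 0.0938·76 + 1.0554·12 = 49.9619

64.8852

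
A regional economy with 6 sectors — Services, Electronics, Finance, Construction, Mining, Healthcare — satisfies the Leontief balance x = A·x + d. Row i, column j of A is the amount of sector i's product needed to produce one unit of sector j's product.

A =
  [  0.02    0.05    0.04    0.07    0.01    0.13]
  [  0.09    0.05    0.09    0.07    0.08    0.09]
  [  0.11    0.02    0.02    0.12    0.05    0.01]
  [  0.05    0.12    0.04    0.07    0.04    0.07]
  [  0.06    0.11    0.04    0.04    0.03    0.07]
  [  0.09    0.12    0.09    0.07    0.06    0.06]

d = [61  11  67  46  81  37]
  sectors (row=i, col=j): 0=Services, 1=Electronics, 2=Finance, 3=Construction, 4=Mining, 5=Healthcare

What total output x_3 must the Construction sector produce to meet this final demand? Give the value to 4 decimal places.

Form M = I − A:
  [  0.98   -0.05   -0.04   -0.07   -0.01   -0.13]
  [ -0.09    0.95   -0.09   -0.07   -0.08   -0.09]
  [ -0.11   -0.02    0.98   -0.12   -0.05   -0.01]
  [ -0.05   -0.12   -0.04    0.93   -0.04   -0.07]
  [ -0.06   -0.11   -0.04   -0.04    0.97   -0.07]
  [ -0.09   -0.12   -0.09   -0.07   -0.06    0.94]
Leontief inverse L = M⁻¹:
  [  1.0610    0.0970    0.0737    0.1109    0.0377    0.1679]
  [  0.1435    1.1106    0.1311    0.1272    0.1141    0.1455]
  [  0.1406    0.0643    1.0463    0.1575    0.0705    0.0537]
  [  0.0971    0.1715    0.0793    1.1178    0.0727    0.1193]
  [  0.1023    0.1546    0.0756    0.0833    1.0592    0.1148]
  [  0.1471    0.1799    0.1347    0.1305    0.0979    1.1198]
Total output x = L · d:
  x_0 = 1.0610·61 + 0.0970·11 + 0.0737·67 + 0.1109·46 + 0.0377·81 + 0.1679·37 = 85.0896
  x_1 = 0.1435·61 + 1.1106·11 + 0.1311·67 + 0.1272·46 + 0.1141·81 + 0.1455·37 = 50.2299
  x_2 = 0.1406·61 + 0.0643·11 + 1.0463·67 + 0.1575·46 + 0.0705·81 + 0.0537·37 = 94.3297
  x_3 = 0.0971·61 + 0.1715·11 + 0.0793·67 + 1.1178·46 + 0.0727·81 + 0.1193·37 = 74.8438
  x_4 = 0.1023·61 + 0.1546·11 + 0.0756·67 + 0.0833·46 + 1.0592·81 + 0.1148·37 = 106.8783
  x_5 = 0.1471·61 + 0.1799·11 + 0.1347·67 + 0.1305·46 + 0.0979·81 + 1.1198·37 = 75.3480

74.8438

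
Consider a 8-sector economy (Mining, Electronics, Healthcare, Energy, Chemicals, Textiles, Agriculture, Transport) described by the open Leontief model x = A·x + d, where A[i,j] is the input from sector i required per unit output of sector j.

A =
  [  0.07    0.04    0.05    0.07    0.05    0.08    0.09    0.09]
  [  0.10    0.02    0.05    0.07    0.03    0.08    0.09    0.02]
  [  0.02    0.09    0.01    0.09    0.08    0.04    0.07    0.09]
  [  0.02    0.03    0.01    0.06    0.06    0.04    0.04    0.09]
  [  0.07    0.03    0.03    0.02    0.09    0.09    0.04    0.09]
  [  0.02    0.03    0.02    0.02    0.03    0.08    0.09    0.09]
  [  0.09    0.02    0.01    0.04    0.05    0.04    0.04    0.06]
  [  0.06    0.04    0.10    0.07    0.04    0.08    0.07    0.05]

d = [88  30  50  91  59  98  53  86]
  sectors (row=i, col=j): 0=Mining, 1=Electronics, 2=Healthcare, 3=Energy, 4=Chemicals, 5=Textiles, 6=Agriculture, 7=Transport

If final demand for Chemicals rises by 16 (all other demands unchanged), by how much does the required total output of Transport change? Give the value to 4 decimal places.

1.4169

Form M = I − A:
  [  0.93   -0.04   -0.05   -0.07   -0.05   -0.08   -0.09   -0.09]
  [ -0.10    0.98   -0.05   -0.07   -0.03   -0.08   -0.09   -0.02]
  [ -0.02   -0.09    0.99   -0.09   -0.08   -0.04   -0.07   -0.09]
  [ -0.02   -0.03   -0.01    0.94   -0.06   -0.04   -0.04   -0.09]
  [ -0.07   -0.03   -0.03   -0.02    0.91   -0.09   -0.04   -0.09]
  [ -0.02   -0.03   -0.02   -0.02   -0.03    0.92   -0.09   -0.09]
  [ -0.09   -0.02   -0.01   -0.04   -0.05   -0.04    0.96   -0.06]
  [ -0.06   -0.04   -0.10   -0.07   -0.04   -0.08   -0.07    0.95]
Leontief inverse L = M⁻¹:
  [  1.1235    0.0745    0.0854    0.1210    0.0998    0.1435    0.1529    0.1603]
  [  0.1444    1.0493    0.0760    0.1128    0.0725    0.1325    0.1436    0.0821]
  [  0.0714    0.1184    1.0432    0.1353    0.1252    0.0985    0.1249    0.1500]
  [  0.0549    0.0514    0.0353    1.0923    0.0928    0.0825    0.0795    0.1347]
  [  0.1168    0.0599    0.0632    0.0619    1.1338    0.1491    0.0960    0.1518]
  [  0.0586    0.0530    0.0460    0.0539    0.0631    1.1249    0.1342    0.1372]
  [  0.1266    0.0422    0.0353    0.0736    0.0833    0.0840    1.0823    0.1074]
  [  0.1078    0.0752    0.1301    0.1197    0.0886    0.1383    0.1298    1.1178]
Total output x = L · d:
  x_0 = 1.1235·88 + 0.0745·30 + 0.0854·50 + 0.1210·91 + 0.0998·59 + 0.1435·98 + 0.1529·53 + 0.1603·86 = 158.2177
  x_1 = 0.1444·88 + 1.0493·30 + 0.0760·50 + 0.1128·91 + 0.0725·59 + 0.1325·98 + 0.1436·53 + 0.0821·86 = 90.1856
  x_2 = 0.0714·88 + 0.1184·30 + 1.0432·50 + 0.1353·91 + 0.1252·59 + 0.0985·98 + 0.1249·53 + 0.1500·86 = 110.8504
  x_3 = 0.0549·88 + 0.0514·30 + 0.0353·50 + 1.0923·91 + 0.0928·59 + 0.0825·98 + 0.0795·53 + 0.1347·86 = 136.9037
  x_4 = 0.1168·88 + 0.0599·30 + 0.0632·50 + 0.0619·91 + 1.1338·59 + 0.1491·98 + 0.0960·53 + 0.1518·86 = 120.5120
  x_5 = 0.0586·88 + 0.0530·30 + 0.0460·50 + 0.0539·91 + 0.0631·59 + 1.1249·98 + 0.1342·53 + 0.1372·86 = 146.8240
  x_6 = 0.1266·88 + 0.0422·30 + 0.0353·50 + 0.0736·91 + 0.0833·59 + 0.0840·98 + 1.0823·53 + 0.1074·86 = 100.6062
  x_7 = 0.1078·88 + 0.0752·30 + 0.1301·50 + 0.1197·91 + 0.0886·59 + 0.1383·98 + 0.1298·53 + 1.1178·86 = 150.9238
Δx_7 = L[7,4] · Δd_4 = 0.0886 · 16 = 1.4169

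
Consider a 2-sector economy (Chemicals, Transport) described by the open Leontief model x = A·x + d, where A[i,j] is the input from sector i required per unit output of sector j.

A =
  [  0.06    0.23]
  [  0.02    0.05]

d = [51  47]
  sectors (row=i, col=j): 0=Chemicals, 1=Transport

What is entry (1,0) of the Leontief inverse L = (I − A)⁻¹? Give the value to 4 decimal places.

Form M = I − A:
  [  0.94   -0.23]
  [ -0.02    0.95]
Leontief inverse L = M⁻¹:
  [  1.0693    0.2589]
  [  0.0225    1.0581]
Total output x = L · d:
  x_0 = 1.0693·51 + 0.2589·47 = 66.7042
  x_1 = 0.0225·51 + 1.0581·47 = 50.8780

L[1,0] = 0.0225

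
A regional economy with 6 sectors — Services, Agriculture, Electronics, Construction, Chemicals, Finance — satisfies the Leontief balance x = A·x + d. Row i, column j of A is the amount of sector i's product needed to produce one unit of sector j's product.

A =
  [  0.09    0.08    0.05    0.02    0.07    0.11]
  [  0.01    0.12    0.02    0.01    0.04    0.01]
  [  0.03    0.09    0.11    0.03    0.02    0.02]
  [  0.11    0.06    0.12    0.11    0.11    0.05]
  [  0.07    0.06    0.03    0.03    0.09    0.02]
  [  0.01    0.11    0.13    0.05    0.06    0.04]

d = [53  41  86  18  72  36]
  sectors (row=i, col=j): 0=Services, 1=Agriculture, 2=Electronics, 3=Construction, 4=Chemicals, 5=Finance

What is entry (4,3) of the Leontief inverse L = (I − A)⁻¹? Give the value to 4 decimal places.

Form M = I − A:
  [  0.91   -0.08   -0.05   -0.02   -0.07   -0.11]
  [ -0.01    0.88   -0.02   -0.01   -0.04   -0.01]
  [ -0.03   -0.09    0.89   -0.03   -0.02   -0.02]
  [ -0.11   -0.06   -0.12    0.89   -0.11   -0.05]
  [ -0.07   -0.06   -0.03   -0.03    0.91   -0.02]
  [ -0.01   -0.11   -0.13   -0.05   -0.06    0.96]
Leontief inverse L = M⁻¹:
  [  1.1183    0.1386    0.0950    0.0412    0.1081    0.1360]
  [  0.0203    1.1488    0.0337    0.0173    0.0560    0.0171]
  [  0.0481    0.1313    1.1416    0.0444    0.0421    0.0338]
  [  0.1598    0.1337    0.1847    1.1454    0.1664    0.0867]
  [  0.0950    0.0987    0.0570    0.0451    1.1198    0.0388]
  [  0.0347    0.1640    0.1726    0.0709    0.0919    1.0566]
Total output x = L · d:
  x_0 = 1.1183·53 + 0.1386·41 + 0.0950·86 + 0.0412·18 + 0.1081·72 + 0.1360·36 = 86.5456
  x_1 = 0.0203·53 + 1.1488·41 + 0.0337·86 + 0.0173·18 + 0.0560·72 + 0.0171·36 = 56.0345
  x_2 = 0.0481·53 + 0.1313·41 + 1.1416·86 + 0.0444·18 + 0.0421·72 + 0.0338·36 = 111.1564
  x_3 = 0.1598·53 + 0.1337·41 + 0.1847·86 + 1.1454·18 + 0.1664·72 + 0.0867·36 = 65.5486
  x_4 = 0.0950·53 + 0.0987·41 + 0.0570·86 + 0.0451·18 + 1.1198·72 + 0.0388·36 = 96.8222
  x_5 = 0.0347·53 + 0.1640·41 + 0.1726·86 + 0.0709·18 + 0.0919·72 + 1.0566·36 = 69.3399

L[4,3] = 0.0451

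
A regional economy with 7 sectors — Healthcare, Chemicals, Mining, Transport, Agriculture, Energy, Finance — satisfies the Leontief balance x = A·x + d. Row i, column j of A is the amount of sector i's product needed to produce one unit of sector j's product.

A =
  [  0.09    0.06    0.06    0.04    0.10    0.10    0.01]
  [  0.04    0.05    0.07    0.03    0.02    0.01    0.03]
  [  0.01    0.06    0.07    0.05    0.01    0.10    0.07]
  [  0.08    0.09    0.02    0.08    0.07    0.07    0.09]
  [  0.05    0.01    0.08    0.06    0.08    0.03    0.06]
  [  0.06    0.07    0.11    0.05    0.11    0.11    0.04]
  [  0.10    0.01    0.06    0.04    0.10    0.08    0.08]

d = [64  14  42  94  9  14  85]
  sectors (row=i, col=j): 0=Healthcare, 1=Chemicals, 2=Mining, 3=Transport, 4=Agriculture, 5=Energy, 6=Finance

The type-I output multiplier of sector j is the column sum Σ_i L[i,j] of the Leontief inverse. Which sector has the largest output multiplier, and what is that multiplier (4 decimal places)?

Energy (1.8813)

Form M = I − A:
  [  0.91   -0.06   -0.06   -0.04   -0.10   -0.10   -0.01]
  [ -0.04    0.95   -0.07   -0.03   -0.02   -0.01   -0.03]
  [ -0.01   -0.06    0.93   -0.05   -0.01   -0.10   -0.07]
  [ -0.08   -0.09   -0.02    0.92   -0.07   -0.07   -0.09]
  [ -0.05   -0.01   -0.08   -0.06    0.92   -0.03   -0.06]
  [ -0.06   -0.07   -0.11   -0.05   -0.11    0.89   -0.04]
  [ -0.10   -0.01   -0.06   -0.04   -0.10   -0.08    0.92]
Leontief inverse L = M⁻¹:
  [  1.1362    0.1006    0.1180    0.0801    0.1574    0.1581    0.0496]
  [  0.0636    1.0716    0.0980    0.0505    0.0457    0.0405    0.0528]
  [  0.0483    0.0941    1.1166    0.0822    0.0552    0.1499    0.1067]
  [  0.1364    0.1325    0.0787    1.1233    0.1345    0.1308    0.1361]
  [  0.0892    0.0410    0.1233    0.0939    1.1260    0.0785    0.0977]
  [  0.1131    0.1174    0.1787    0.0979    0.1752    1.1795    0.0909]
  [  0.1528    0.0491    0.1191    0.0822    0.1647    0.1442    1.1243]
Total output x = L · d:
  x_0 = 1.1362·64 + 0.1006·14 + 0.1180·42 + 0.0801·94 + 0.1574·9 + 0.1581·14 + 0.0496·85 = 94.4570
  x_1 = 0.0636·64 + 1.0716·14 + 0.0980·42 + 0.0505·94 + 0.0457·9 + 0.0405·14 + 0.0528·85 = 33.3985
  x_2 = 0.0483·64 + 0.0941·14 + 1.1166·42 + 0.0822·94 + 0.0552·9 + 0.1499·14 + 0.1067·85 = 70.7001
  x_3 = 0.1364·64 + 0.1325·14 + 0.0787·42 + 1.1233·94 + 0.1345·9 + 0.1308·14 + 0.1361·85 = 134.0940
  x_4 = 0.0892·64 + 0.0410·14 + 0.1233·42 + 0.0939·94 + 1.1260·9 + 0.0785·14 + 0.0977·85 = 39.8224
  x_5 = 0.1131·64 + 0.1174·14 + 0.1787·42 + 0.0979·94 + 0.1752·9 + 1.1795·14 + 0.0909·85 = 51.4134
  x_6 = 0.1528·64 + 0.0491·14 + 0.1191·42 + 0.0822·94 + 0.1647·9 + 0.1442·14 + 1.1243·85 = 122.2617
Output multipliers (column sums of L):
  Healthcare: 1.7396
  Chemicals: 1.6064
  Mining: 1.8324
  Transport: 1.6101
  Agriculture: 1.8586
  Energy: 1.8813
  Finance: 1.6582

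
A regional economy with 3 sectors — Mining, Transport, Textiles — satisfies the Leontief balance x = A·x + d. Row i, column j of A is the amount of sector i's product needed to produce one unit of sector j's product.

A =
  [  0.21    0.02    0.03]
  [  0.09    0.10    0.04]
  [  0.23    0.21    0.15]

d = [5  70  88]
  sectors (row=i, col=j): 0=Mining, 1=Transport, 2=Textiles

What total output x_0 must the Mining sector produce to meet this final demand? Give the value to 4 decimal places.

Form M = I − A:
  [  0.79   -0.02   -0.03]
  [ -0.09    0.90   -0.04]
  [ -0.23   -0.21    0.85]
Leontief inverse L = M⁻¹:
  [  1.2841    0.0395    0.0472]
  [  0.1454    1.1279    0.0582]
  [  0.3834    0.2894    1.2036]
Total output x = L · d:
  x_0 = 1.2841·5 + 0.0395·70 + 0.0472·88 = 13.3403
  x_1 = 0.1454·5 + 1.1279·70 + 0.0582·88 = 84.8047
  x_2 = 0.3834·5 + 0.2894·70 + 1.2036·88 = 128.0909

13.3403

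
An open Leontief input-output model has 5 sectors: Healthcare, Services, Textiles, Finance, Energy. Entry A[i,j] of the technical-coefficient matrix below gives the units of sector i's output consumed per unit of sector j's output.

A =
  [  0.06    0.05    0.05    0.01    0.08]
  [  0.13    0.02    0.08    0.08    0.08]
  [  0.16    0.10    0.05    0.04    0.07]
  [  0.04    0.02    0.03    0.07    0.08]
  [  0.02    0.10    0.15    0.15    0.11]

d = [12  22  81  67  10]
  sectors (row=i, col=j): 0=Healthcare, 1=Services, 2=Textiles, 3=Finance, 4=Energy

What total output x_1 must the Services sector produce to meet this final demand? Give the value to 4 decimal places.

Form M = I − A:
  [  0.94   -0.05   -0.05   -0.01   -0.08]
  [ -0.13    0.98   -0.08   -0.08   -0.08]
  [ -0.16   -0.10    0.95   -0.04   -0.07]
  [ -0.04   -0.02   -0.03    0.93   -0.08]
  [ -0.02   -0.10   -0.15   -0.15    0.89]
Leontief inverse L = M⁻¹:
  [  1.0929    0.0769    0.0835    0.0406    0.1154]
  [  0.1750    1.0577    0.1228    0.1193    0.1312]
  [  0.2119    0.1372    1.0977    0.0815    0.1250]
  [  0.0654    0.0435    0.0598    1.1006    0.1134]
  [  0.0910    0.1510    0.2107    0.2135    1.1811]
Total output x = L · d:
  x_0 = 1.0929·12 + 0.0769·22 + 0.0835·81 + 0.0406·67 + 0.1154·10 = 25.4391
  x_1 = 0.1750·12 + 1.0577·22 + 0.1228·81 + 0.1193·67 + 0.1312·10 = 44.6186
  x_2 = 0.2119·12 + 0.1372·22 + 1.0977·81 + 0.0815·67 + 0.1250·10 = 101.1816
  x_3 = 0.0654·12 + 0.0435·22 + 0.0598·81 + 1.1006·67 + 0.1134·10 = 81.4555
  x_4 = 0.0910·12 + 0.1510·22 + 0.2107·81 + 0.2135·67 + 1.1811·10 = 47.6025

44.6186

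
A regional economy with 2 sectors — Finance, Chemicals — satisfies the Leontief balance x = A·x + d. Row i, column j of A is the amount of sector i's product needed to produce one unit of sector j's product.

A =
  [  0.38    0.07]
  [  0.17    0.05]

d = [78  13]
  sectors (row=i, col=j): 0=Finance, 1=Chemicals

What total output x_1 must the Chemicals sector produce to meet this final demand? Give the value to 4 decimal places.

Form M = I − A:
  [  0.62   -0.07]
  [ -0.17    0.95]
Leontief inverse L = M⁻¹:
  [  1.6462    0.1213]
  [  0.2946    1.0743]
Total output x = L · d:
  x_0 = 1.6462·78 + 0.1213·13 = 129.9775
  x_1 = 0.2946·78 + 1.0743·13 = 36.9433

36.9433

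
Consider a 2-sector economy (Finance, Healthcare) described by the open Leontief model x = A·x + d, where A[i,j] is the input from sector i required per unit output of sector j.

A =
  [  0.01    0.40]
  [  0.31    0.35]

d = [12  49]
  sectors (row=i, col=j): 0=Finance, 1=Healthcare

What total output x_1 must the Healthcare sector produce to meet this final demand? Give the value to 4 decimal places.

Form M = I − A:
  [  0.99   -0.40]
  [ -0.31    0.65]
Leontief inverse L = M⁻¹:
  [  1.2512    0.7700]
  [  0.5967    1.9057]
Total output x = L · d:
  x_0 = 1.2512·12 + 0.7700·49 = 52.7430
  x_1 = 0.5967·12 + 1.9057·49 = 100.5390

100.5390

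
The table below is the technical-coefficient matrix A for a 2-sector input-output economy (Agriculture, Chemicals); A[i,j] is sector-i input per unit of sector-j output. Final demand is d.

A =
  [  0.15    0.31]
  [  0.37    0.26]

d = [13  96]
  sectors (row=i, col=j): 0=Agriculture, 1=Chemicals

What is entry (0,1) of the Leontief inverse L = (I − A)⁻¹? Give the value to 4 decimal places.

L[0,1] = 0.6028

Form M = I − A:
  [  0.85   -0.31]
  [ -0.37    0.74]
Leontief inverse L = M⁻¹:
  [  1.4388    0.6028]
  [  0.7194    1.6527]
Total output x = L · d:
  x_0 = 1.4388·13 + 0.6028·96 = 76.5701
  x_1 = 0.7194·13 + 1.6527·96 = 168.0148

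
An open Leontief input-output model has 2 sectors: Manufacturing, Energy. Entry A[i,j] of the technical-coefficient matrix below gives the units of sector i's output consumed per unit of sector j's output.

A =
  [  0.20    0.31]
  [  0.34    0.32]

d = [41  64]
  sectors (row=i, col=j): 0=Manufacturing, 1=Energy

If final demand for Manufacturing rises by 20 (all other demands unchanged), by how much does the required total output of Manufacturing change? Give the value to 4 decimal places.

31.0078

Form M = I − A:
  [  0.80   -0.31]
  [ -0.34    0.68]
Leontief inverse L = M⁻¹:
  [  1.5504    0.7068]
  [  0.7752    1.8240]
Total output x = L · d:
  x_0 = 1.5504·41 + 0.7068·64 = 108.8007
  x_1 = 0.7752·41 + 1.8240·64 = 148.5180
Δx_0 = L[0,0] · Δd_0 = 1.5504 · 20 = 31.0078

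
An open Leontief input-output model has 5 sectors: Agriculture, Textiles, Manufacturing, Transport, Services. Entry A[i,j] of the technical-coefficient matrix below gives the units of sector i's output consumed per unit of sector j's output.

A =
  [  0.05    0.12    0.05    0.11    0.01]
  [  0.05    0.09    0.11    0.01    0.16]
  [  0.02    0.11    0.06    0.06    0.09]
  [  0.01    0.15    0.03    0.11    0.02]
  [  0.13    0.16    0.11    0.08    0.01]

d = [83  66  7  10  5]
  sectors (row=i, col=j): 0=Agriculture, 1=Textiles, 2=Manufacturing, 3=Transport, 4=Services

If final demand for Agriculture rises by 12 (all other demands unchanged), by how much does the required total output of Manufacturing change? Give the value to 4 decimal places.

0.6214

Form M = I − A:
  [  0.95   -0.12   -0.05   -0.11   -0.01]
  [ -0.05    0.91   -0.11   -0.01   -0.16]
  [ -0.02   -0.11    0.94   -0.06   -0.09]
  [ -0.01   -0.15   -0.03    0.89   -0.02]
  [ -0.13   -0.16   -0.11   -0.08    0.99]
Leontief inverse L = M⁻¹:
  [  1.0729    0.1854    0.0895    0.1454    0.0519]
  [  0.0945    1.1774    0.1689    0.0550    0.2077]
  [  0.0518    0.1794    1.1060    0.0948    0.1320]
  [  0.0334    0.2122    0.0705    1.1406    0.0641]
  [  0.1646    0.2517    0.1676    0.1307    1.0703]
Total output x = L · d:
  x_0 = 1.0729·83 + 0.1854·66 + 0.0895·7 + 0.1454·10 + 0.0519·5 = 103.6253
  x_1 = 0.0945·83 + 1.1774·66 + 0.1689·7 + 0.0550·10 + 0.2077·5 = 88.3209
  x_2 = 0.0518·83 + 0.1794·66 + 1.1060·7 + 0.0948·10 + 0.1320·5 = 25.4867
  x_3 = 0.0334·83 + 0.2122·66 + 0.0705·7 + 1.1406·10 + 0.0641·5 = 29.0013
  x_4 = 0.1646·83 + 0.2517·66 + 0.1676·7 + 0.1307·10 + 1.0703·5 = 38.1073
Δx_2 = L[2,0] · Δd_0 = 0.0518 · 12 = 0.6214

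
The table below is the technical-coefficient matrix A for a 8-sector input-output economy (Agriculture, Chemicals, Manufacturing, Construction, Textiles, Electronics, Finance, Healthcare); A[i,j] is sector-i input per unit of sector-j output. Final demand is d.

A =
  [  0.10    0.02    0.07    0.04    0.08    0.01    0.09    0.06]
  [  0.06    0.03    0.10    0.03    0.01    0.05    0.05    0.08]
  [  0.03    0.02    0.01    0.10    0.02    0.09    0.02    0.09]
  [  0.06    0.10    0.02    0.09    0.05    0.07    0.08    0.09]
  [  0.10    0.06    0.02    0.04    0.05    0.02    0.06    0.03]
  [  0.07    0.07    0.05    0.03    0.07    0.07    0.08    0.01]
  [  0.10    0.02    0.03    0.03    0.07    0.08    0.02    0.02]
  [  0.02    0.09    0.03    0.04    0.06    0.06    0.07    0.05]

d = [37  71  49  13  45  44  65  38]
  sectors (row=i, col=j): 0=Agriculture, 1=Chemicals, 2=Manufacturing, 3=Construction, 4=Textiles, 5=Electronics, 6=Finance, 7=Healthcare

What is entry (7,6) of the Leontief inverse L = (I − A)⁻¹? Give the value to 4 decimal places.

Form M = I − A:
  [  0.90   -0.02   -0.07   -0.04   -0.08   -0.01   -0.09   -0.06]
  [ -0.06    0.97   -0.10   -0.03   -0.01   -0.05   -0.05   -0.08]
  [ -0.03   -0.02    0.99   -0.10   -0.02   -0.09   -0.02   -0.09]
  [ -0.06   -0.10   -0.02    0.91   -0.05   -0.07   -0.08   -0.09]
  [ -0.10   -0.06   -0.02   -0.04    0.95   -0.02   -0.06   -0.03]
  [ -0.07   -0.07   -0.05   -0.03   -0.07    0.93   -0.08   -0.01]
  [ -0.10   -0.02   -0.03   -0.03   -0.07   -0.08    0.98   -0.02]
  [ -0.02   -0.09   -0.03   -0.04   -0.06   -0.06   -0.07    0.95]
Leontief inverse L = M⁻¹:
  [  1.1593    0.0582    0.1019    0.0804    0.1251    0.0526    0.1374    0.1028]
  [  0.1050    1.0652    0.1284    0.0672    0.0473    0.0924    0.0911    0.1192]
  [  0.0743    0.0627    1.0379    0.1339    0.0581    0.1296    0.0652    0.1256]
  [  0.1278    0.1525    0.0643    1.1361    0.1020    0.1247    0.1401    0.1421]
  [  0.1500    0.0906    0.0509    0.0709    1.0865    0.0530    0.1008    0.0656]
  [  0.1282    0.1055    0.0848    0.0663    0.1114    1.1119    0.1254    0.0491]
  [  0.1492    0.0519    0.0586    0.0604    0.1073    0.1117    1.0623    0.0520]
  [  0.0706    0.1268    0.0627    0.0732    0.0968    0.1010    0.1120    1.0871]
Total output x = L · d:
  x_0 = 1.1593·37 + 0.0582·71 + 0.1019·49 + 0.0804·13 + 0.1251·45 + 0.0526·44 + 0.1374·65 + 0.1028·38 = 73.8465
  x_1 = 0.1050·37 + 1.0652·71 + 0.1284·49 + 0.0672·13 + 0.0473·45 + 0.0924·44 + 0.0911·65 + 0.1192·38 = 103.3259
  x_2 = 0.0743·37 + 0.0627·71 + 1.0379·49 + 0.1339·13 + 0.0581·45 + 0.1296·44 + 0.0652·65 + 0.1256·38 = 77.1263
  x_3 = 0.1278·37 + 0.1525·71 + 0.0643·49 + 1.1361·13 + 0.1020·45 + 0.1247·44 + 0.1401·65 + 0.1421·38 = 58.0623
  x_4 = 0.1500·37 + 0.0906·71 + 0.0509·49 + 0.0709·13 + 1.0865·45 + 0.0530·44 + 0.1008·65 + 0.0656·38 = 75.6654
  x_5 = 0.1282·37 + 0.1055·71 + 0.0848·49 + 0.0663·13 + 0.1114·45 + 1.1119·44 + 0.1254·65 + 0.0491·38 = 81.2019
  x_6 = 0.1492·37 + 0.0519·71 + 0.0586·49 + 0.0604·13 + 0.1073·45 + 0.1117·44 + 1.0623·65 + 0.0520·38 = 93.6328
  x_7 = 0.0706·37 + 0.1268·71 + 0.0627·49 + 0.0732·13 + 0.0968·45 + 0.1010·44 + 0.1120·65 + 1.0871·38 = 73.0304

L[7,6] = 0.1120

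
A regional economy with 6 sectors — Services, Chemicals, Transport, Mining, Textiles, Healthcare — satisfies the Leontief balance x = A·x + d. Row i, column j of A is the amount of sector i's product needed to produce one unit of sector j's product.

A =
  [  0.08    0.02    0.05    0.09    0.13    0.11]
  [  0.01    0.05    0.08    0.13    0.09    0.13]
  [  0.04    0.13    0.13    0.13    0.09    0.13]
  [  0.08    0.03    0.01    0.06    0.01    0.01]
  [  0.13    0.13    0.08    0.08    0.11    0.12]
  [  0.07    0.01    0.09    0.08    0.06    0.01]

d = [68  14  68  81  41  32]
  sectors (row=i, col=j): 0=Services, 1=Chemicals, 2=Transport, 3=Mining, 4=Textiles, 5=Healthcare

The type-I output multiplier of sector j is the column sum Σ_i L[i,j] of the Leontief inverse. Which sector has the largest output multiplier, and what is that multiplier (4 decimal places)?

Form M = I − A:
  [  0.92   -0.02   -0.05   -0.09   -0.13   -0.11]
  [ -0.01    0.95   -0.08   -0.13   -0.09   -0.13]
  [ -0.04   -0.13    0.87   -0.13   -0.09   -0.13]
  [ -0.08   -0.03   -0.01    0.94   -0.01   -0.01]
  [ -0.13   -0.13   -0.08   -0.08    0.89   -0.12]
  [ -0.07   -0.01   -0.09   -0.08   -0.06    0.99]
Leontief inverse L = M⁻¹:
  [  1.1491    0.0741    0.1116    0.1679    0.2005    0.1781]
  [  0.0723    1.1029    0.1418    0.2083    0.1517    0.1920]
  [  0.1185    0.2035    1.2173    0.2421    0.1788    0.2239]
  [  0.1049    0.0464    0.0302    1.0908    0.0378    0.0373]
  [  0.2139    0.2012    0.1670    0.1931    1.2091    0.2206]
  [  0.1142    0.0508    0.1326    0.1358    0.1083    1.0614]
Total output x = L · d:
  x_0 = 1.1491·68 + 0.0741·14 + 0.1116·68 + 0.1679·81 + 0.2005·41 + 0.1781·32 = 114.2892
  x_1 = 0.0723·68 + 1.1029·14 + 0.1418·68 + 0.2083·81 + 0.1517·41 + 0.1920·32 = 59.2354
  x_2 = 0.1185·68 + 0.2035·14 + 1.2173·68 + 0.2421·81 + 0.1788·41 + 0.2239·32 = 127.7925
  x_3 = 0.1049·68 + 0.0464·14 + 0.0302·68 + 1.0908·81 + 0.0378·41 + 0.0373·32 = 100.9330
  x_4 = 0.2139·68 + 0.2012·14 + 0.1670·68 + 0.1931·81 + 1.2091·41 + 0.2206·32 = 100.9931
  x_5 = 0.1142·68 + 0.0508·14 + 0.1326·68 + 0.1358·81 + 0.1083·41 + 1.0614·32 = 66.8971
Output multipliers (column sums of L):
  Services: 1.7728
  Chemicals: 1.6790
  Transport: 1.8005
  Mining: 2.0381
  Textiles: 1.8863
  Healthcare: 1.9132

Mining (2.0381)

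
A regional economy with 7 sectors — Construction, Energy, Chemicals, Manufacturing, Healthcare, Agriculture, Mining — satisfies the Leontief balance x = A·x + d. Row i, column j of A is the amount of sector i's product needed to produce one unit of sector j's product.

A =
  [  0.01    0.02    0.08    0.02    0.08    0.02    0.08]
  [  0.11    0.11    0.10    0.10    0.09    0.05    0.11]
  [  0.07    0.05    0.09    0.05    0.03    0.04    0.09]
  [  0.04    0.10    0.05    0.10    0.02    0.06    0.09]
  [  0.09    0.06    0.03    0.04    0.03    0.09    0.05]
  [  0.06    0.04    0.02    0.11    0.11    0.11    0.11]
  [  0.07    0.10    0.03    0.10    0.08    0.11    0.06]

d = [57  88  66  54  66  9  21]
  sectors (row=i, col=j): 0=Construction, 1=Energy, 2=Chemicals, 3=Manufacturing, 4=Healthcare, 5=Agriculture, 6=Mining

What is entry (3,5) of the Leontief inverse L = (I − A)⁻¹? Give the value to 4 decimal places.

L[3,5] = 0.1247

Form M = I − A:
  [  0.99   -0.02   -0.08   -0.02   -0.08   -0.02   -0.08]
  [ -0.11    0.89   -0.10   -0.10   -0.09   -0.05   -0.11]
  [ -0.07   -0.05    0.91   -0.05   -0.03   -0.04   -0.09]
  [ -0.04   -0.10   -0.05    0.90   -0.02   -0.06   -0.09]
  [ -0.09   -0.06   -0.03   -0.04    0.97   -0.09   -0.05]
  [ -0.06   -0.04   -0.02   -0.11   -0.11    0.89   -0.11]
  [ -0.07   -0.10   -0.03   -0.10   -0.08   -0.11    0.94]
Leontief inverse L = M⁻¹:
  [  1.0508    0.0619    0.1120    0.0635    0.1149    0.0637    0.1270]
  [  0.1931    1.2020    0.1757    0.1961    0.1704    0.1371    0.2178]
  [  0.1210    0.1065    1.1373    0.1104    0.0811    0.0949    0.1576]
  [  0.1005    0.1702    0.1031    1.1756    0.0797    0.1247    0.1697]
  [  0.1365    0.1104    0.0721    0.0976    1.0824    0.1428    0.1151]
  [  0.1288    0.1172    0.0737    0.1959    0.1795    1.1924    0.1996]
  [  0.1400    0.1771    0.0891    0.1854    0.1509    0.1873    1.1527]
Total output x = L · d:
  x_0 = 1.0508·57 + 0.0619·88 + 0.1120·66 + 0.0635·54 + 0.1149·66 + 0.0637·9 + 0.1270·21 = 86.9879
  x_1 = 0.1931·57 + 1.2020·88 + 0.1757·66 + 0.1961·54 + 0.1704·66 + 0.1371·9 + 0.2178·21 = 156.0213
  x_2 = 0.1210·57 + 0.1065·88 + 1.1373·66 + 0.1104·54 + 0.0811·66 + 0.0949·9 + 0.1576·21 = 106.8010
  x_3 = 0.1005·57 + 0.1702·88 + 0.1031·66 + 1.1756·54 + 0.0797·66 + 0.1247·9 + 0.1697·21 = 100.9379
  x_4 = 0.1365·57 + 0.1104·88 + 0.0721·66 + 0.0976·54 + 1.0824·66 + 0.1428·9 + 0.1151·21 = 102.6644
  x_5 = 0.1288·57 + 0.1172·88 + 0.0737·66 + 0.1959·54 + 0.1795·66 + 1.1924·9 + 0.1996·21 = 59.8606
  x_6 = 0.1400·57 + 0.1771·88 + 0.0891·66 + 0.1854·54 + 0.1509·66 + 0.1873·9 + 1.1527·21 = 75.3052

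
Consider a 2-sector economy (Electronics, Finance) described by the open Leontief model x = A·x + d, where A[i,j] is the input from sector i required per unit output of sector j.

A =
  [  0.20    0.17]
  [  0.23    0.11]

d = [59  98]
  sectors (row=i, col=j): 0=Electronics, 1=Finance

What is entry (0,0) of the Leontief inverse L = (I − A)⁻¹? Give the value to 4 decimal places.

L[0,0] = 1.3226

Form M = I − A:
  [  0.80   -0.17]
  [ -0.23    0.89]
Leontief inverse L = M⁻¹:
  [  1.3226    0.2526]
  [  0.3418    1.1889]
Total output x = L · d:
  x_0 = 1.3226·59 + 0.2526·98 = 102.7939
  x_1 = 0.3418·59 + 1.1889·98 = 136.6771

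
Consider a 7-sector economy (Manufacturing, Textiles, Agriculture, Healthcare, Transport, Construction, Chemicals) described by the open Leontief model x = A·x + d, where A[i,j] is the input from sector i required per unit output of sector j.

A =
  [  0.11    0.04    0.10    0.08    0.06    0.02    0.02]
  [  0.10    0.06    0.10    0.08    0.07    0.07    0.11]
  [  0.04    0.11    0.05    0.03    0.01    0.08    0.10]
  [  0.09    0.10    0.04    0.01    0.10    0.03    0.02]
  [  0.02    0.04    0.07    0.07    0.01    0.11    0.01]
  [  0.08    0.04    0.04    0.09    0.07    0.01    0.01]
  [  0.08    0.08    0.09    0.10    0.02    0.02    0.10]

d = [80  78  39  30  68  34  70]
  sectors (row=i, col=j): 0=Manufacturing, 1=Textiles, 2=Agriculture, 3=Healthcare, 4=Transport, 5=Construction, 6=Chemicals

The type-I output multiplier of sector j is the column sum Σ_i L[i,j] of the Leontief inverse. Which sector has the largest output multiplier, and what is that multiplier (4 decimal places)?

Manufacturing (1.9237)

Form M = I − A:
  [  0.89   -0.04   -0.10   -0.08   -0.06   -0.02   -0.02]
  [ -0.10    0.94   -0.10   -0.08   -0.07   -0.07   -0.11]
  [ -0.04   -0.11    0.95   -0.03   -0.01   -0.08   -0.10]
  [ -0.09   -0.10   -0.04    0.99   -0.10   -0.03   -0.02]
  [ -0.02   -0.04   -0.07   -0.07    0.99   -0.11   -0.01]
  [ -0.08   -0.04   -0.04   -0.09   -0.07    0.99   -0.01]
  [ -0.08   -0.08   -0.09   -0.10   -0.02   -0.02    0.90]
Leontief inverse L = M⁻¹:
  [  1.1661    0.0923    0.1528    0.1244    0.0966    0.0581    0.0587]
  [  0.1783    1.1318    0.1738    0.1473    0.1192    0.1188    0.1675]
  [  0.1011    0.1622    1.1063    0.0836    0.0483    0.1138    0.1486]
  [  0.1413    0.1426    0.0924    1.0571    0.1323    0.0683    0.0566]
  [  0.0632    0.0795    0.1055    0.1045    1.0415    0.1351    0.0382]
  [  0.1243    0.0798    0.0815    0.1244    0.1009    1.0406    0.0370]
  [  0.1495    0.1444    0.1541    0.1550    0.0641    0.0608    1.1540]
Total output x = L · d:
  x_0 = 1.1661·80 + 0.0923·78 + 0.1528·39 + 0.1244·30 + 0.0966·68 + 0.0581·34 + 0.0587·70 = 122.8278
  x_1 = 0.1783·80 + 1.1318·78 + 0.1738·39 + 0.1473·30 + 0.1192·68 + 0.1188·34 + 0.1675·70 = 137.6117
  x_2 = 0.1011·80 + 0.1622·78 + 1.1063·39 + 0.0836·30 + 0.0483·68 + 0.1138·34 + 0.1486·70 = 83.9465
  x_3 = 0.1413·80 + 0.1426·78 + 0.0924·39 + 1.0571·30 + 0.1323·68 + 0.0683·34 + 0.0566·70 = 73.0226
  x_4 = 0.0632·80 + 0.0795·78 + 0.1055·39 + 0.1045·30 + 1.0415·68 + 0.1351·34 + 0.0382·70 = 96.5961
  x_5 = 0.1243·80 + 0.0798·78 + 0.0815·39 + 0.1244·30 + 0.1009·68 + 1.0406·34 + 0.0370·70 = 67.9124
  x_6 = 0.1495·80 + 0.1444·78 + 0.1541·39 + 0.1550·30 + 0.0641·68 + 0.0608·34 + 1.1540·70 = 121.0920
Output multipliers (column sums of L):
  Manufacturing: 1.9237
  Textiles: 1.8326
  Agriculture: 1.8663
  Healthcare: 1.7963
  Transport: 1.6029
  Construction: 1.5954
  Chemicals: 1.6607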